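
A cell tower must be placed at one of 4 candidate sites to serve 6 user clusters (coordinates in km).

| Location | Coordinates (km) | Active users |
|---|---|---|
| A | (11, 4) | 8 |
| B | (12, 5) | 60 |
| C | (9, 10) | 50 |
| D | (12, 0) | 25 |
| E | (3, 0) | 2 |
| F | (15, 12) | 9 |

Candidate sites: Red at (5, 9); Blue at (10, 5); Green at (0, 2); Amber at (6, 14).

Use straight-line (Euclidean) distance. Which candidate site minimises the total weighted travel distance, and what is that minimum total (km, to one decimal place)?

Total weighted distance at each candidate:
  Red (5, 9): total = 1149.8
  Blue (10, 5): total = 615.5
  Green (0, 2): total = 1907.3
  Amber (6, 14): total = 1480.8
Minimum is at Blue with total 615.5 km.

Blue, total 615.5 km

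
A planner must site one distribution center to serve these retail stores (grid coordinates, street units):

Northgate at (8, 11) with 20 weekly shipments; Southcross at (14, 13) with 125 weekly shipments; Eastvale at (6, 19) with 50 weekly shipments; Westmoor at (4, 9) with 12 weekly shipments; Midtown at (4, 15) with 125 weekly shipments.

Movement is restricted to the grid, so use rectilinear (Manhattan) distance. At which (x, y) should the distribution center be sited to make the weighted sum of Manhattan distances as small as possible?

(6, 15)

Manhattan distance separates: Σwᵢ(|x−xᵢ|+|y−yᵢ|) = Σwᵢ|x−xᵢ| + Σwᵢ|y−yᵢ|, so x and y are optimised independently as 1-D weighted medians.
Total weight W = 332; half = 166.
x-coordinate, sorted with cumulative weight:
  x=4 (Westmoor, w=12) cum 12
  x=4 (Midtown, w=125) cum 137
  x=6 (Eastvale, w=50) cum 187  ← median
  x=8 (Northgate, w=20) cum 207
  x=14 (Southcross, w=125) cum 332
⇒ x* = 6
y-coordinate, sorted with cumulative weight:
  y=9 (Westmoor, w=12) cum 12
  y=11 (Northgate, w=20) cum 32
  y=13 (Southcross, w=125) cum 157
  y=15 (Midtown, w=125) cum 282  ← median
  y=19 (Eastvale, w=50) cum 332
⇒ y* = 15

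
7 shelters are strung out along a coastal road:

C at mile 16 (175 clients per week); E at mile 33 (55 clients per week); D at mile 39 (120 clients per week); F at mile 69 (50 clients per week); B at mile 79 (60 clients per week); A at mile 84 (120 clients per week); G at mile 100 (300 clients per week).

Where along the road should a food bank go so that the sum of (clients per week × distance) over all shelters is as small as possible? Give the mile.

x = 79

For a sum of weighted absolute distances on a line, the optimum is the weighted median (not the mean). Total weight W = 880; half-weight = 440.
Sort by position and accumulate weight:
  mile 16 (C, w=175) → cum 175
  mile 33 (E, w=55) → cum 230
  mile 39 (D, w=120) → cum 350
  mile 69 (F, w=50) → cum 400
  mile 79 (B, w=60) → cum 460  ≥ 440 → median here
  mile 84 (A, w=120) → cum 580
  mile 100 (G, w=300) → cum 880
Optimal location: mile 79.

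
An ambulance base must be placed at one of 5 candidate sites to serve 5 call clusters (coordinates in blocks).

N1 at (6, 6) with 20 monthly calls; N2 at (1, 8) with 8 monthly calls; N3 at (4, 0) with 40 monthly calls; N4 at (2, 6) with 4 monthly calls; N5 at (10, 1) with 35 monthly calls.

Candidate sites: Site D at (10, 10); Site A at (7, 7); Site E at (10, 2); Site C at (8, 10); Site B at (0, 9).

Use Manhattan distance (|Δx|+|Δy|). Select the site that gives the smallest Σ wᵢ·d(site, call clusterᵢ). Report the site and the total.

Site E, total 683 blocks

Total weighted distance at each candidate:
  Site D (10, 10): total = 1251
  Site A (7, 7): total = 835
  Site E (10, 2): total = 683
  Site C (8, 10): total = 1177
  Site B (0, 9): total = 1366
Minimum is at Site E with total 683 blocks.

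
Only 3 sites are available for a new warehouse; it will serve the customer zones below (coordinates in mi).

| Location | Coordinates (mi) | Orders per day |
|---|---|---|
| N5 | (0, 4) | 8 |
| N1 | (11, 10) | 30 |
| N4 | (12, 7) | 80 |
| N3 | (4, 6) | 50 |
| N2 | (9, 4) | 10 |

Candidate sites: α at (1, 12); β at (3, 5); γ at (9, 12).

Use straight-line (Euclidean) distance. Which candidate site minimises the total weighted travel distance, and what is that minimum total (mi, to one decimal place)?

Total weighted distance at each candidate:
  α (1, 12): total = 1785.6
  β (3, 5): total = 1177.4
  γ (9, 12): total = 1118.2
Minimum is at γ with total 1118.2 mi.

γ, total 1118.2 mi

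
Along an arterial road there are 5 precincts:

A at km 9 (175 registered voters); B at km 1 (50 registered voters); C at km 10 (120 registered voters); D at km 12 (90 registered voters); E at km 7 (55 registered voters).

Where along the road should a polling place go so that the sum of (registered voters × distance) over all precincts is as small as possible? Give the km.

x = 9

For a sum of weighted absolute distances on a line, the optimum is the weighted median (not the mean). Total weight W = 490; half-weight = 245.
Sort by position and accumulate weight:
  km 1 (B, w=50) → cum 50
  km 7 (E, w=55) → cum 105
  km 9 (A, w=175) → cum 280  ≥ 245 → median here
  km 10 (C, w=120) → cum 400
  km 12 (D, w=90) → cum 490
Optimal location: km 9.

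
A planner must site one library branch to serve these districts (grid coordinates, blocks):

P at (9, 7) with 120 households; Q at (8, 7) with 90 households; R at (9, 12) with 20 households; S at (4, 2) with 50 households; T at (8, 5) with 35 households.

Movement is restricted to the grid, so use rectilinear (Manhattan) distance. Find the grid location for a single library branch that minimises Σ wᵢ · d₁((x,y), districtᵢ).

(8, 7)

Manhattan distance separates: Σwᵢ(|x−xᵢ|+|y−yᵢ|) = Σwᵢ|x−xᵢ| + Σwᵢ|y−yᵢ|, so x and y are optimised independently as 1-D weighted medians.
Total weight W = 315; half = 157.5.
x-coordinate, sorted with cumulative weight:
  x=4 (S, w=50) cum 50
  x=8 (Q, w=90) cum 140
  x=8 (T, w=35) cum 175  ← median
  x=9 (P, w=120) cum 295
  x=9 (R, w=20) cum 315
⇒ x* = 8
y-coordinate, sorted with cumulative weight:
  y=2 (S, w=50) cum 50
  y=5 (T, w=35) cum 85
  y=7 (P, w=120) cum 205  ← median
  y=7 (Q, w=90) cum 295
  y=12 (R, w=20) cum 315
⇒ y* = 7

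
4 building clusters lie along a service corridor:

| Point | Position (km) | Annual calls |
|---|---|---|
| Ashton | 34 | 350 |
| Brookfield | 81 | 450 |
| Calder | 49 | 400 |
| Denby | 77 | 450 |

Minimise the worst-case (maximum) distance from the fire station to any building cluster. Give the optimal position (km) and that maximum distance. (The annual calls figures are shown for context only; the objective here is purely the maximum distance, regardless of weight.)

The 1-center on a line is the midpoint of the two extreme points: leftmost at 34, rightmost at 81.
Optimal location = (34 + 81)/2 = 57.5; maximum distance = (81 − 34)/2 = 23.5.

location 57.5, max distance 23.5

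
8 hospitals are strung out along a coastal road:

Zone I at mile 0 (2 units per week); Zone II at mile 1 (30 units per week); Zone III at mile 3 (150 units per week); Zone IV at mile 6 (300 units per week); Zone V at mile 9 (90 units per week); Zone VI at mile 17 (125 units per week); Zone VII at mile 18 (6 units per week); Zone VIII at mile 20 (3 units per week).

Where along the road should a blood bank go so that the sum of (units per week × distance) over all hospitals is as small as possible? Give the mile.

x = 6

For a sum of weighted absolute distances on a line, the optimum is the weighted median (not the mean). Total weight W = 706; half-weight = 353.
Sort by position and accumulate weight:
  mile 0 (Zone I, w=2) → cum 2
  mile 1 (Zone II, w=30) → cum 32
  mile 3 (Zone III, w=150) → cum 182
  mile 6 (Zone IV, w=300) → cum 482  ≥ 353 → median here
  mile 9 (Zone V, w=90) → cum 572
  mile 17 (Zone VI, w=125) → cum 697
  mile 18 (Zone VII, w=6) → cum 703
  mile 20 (Zone VIII, w=3) → cum 706
Optimal location: mile 6.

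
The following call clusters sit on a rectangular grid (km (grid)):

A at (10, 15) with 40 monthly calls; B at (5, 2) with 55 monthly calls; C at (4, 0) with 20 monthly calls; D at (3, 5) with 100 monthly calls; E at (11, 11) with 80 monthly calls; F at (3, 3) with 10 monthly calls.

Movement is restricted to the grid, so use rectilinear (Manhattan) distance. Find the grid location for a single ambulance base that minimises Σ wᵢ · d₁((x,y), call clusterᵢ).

Manhattan distance separates: Σwᵢ(|x−xᵢ|+|y−yᵢ|) = Σwᵢ|x−xᵢ| + Σwᵢ|y−yᵢ|, so x and y are optimised independently as 1-D weighted medians.
Total weight W = 305; half = 152.5.
x-coordinate, sorted with cumulative weight:
  x=3 (D, w=100) cum 100
  x=3 (F, w=10) cum 110
  x=4 (C, w=20) cum 130
  x=5 (B, w=55) cum 185  ← median
  x=10 (A, w=40) cum 225
  x=11 (E, w=80) cum 305
⇒ x* = 5
y-coordinate, sorted with cumulative weight:
  y=0 (C, w=20) cum 20
  y=2 (B, w=55) cum 75
  y=3 (F, w=10) cum 85
  y=5 (D, w=100) cum 185  ← median
  y=11 (E, w=80) cum 265
  y=15 (A, w=40) cum 305
⇒ y* = 5

(5, 5)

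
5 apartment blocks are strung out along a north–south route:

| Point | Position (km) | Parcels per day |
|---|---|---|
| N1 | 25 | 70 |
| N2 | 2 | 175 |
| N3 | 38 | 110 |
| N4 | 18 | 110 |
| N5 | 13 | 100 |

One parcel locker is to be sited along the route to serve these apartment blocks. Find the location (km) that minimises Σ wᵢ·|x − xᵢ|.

x = 18

For a sum of weighted absolute distances on a line, the optimum is the weighted median (not the mean). Total weight W = 565; half-weight = 282.5.
Sort by position and accumulate weight:
  km 2 (N2, w=175) → cum 175
  km 13 (N5, w=100) → cum 275
  km 18 (N4, w=110) → cum 385  ≥ 282.5 → median here
  km 25 (N1, w=70) → cum 455
  km 38 (N3, w=110) → cum 565
Optimal location: km 18.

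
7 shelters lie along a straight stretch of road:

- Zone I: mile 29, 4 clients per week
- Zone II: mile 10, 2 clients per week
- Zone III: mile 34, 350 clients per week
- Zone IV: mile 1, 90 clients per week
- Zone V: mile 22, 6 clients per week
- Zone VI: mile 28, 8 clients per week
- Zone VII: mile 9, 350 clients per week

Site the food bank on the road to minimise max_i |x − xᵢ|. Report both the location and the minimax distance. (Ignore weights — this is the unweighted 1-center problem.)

The 1-center on a line is the midpoint of the two extreme points: leftmost at 1, rightmost at 34.
Optimal location = (1 + 34)/2 = 17.5; maximum distance = (34 − 1)/2 = 16.5.

location 17.5, max distance 16.5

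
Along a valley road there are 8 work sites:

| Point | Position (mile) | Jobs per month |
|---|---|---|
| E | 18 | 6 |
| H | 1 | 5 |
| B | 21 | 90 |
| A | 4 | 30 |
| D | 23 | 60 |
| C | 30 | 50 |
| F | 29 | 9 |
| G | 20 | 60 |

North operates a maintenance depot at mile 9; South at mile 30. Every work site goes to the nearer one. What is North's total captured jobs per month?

The indifferent point is the midpoint (9+30)/2 = 19.5; work sites left of it (closer to North at 9) go to North, those right go to South.
  H at 1 (w=5) → North
  A at 4 (w=30) → North
  E at 18 (w=6) → North
  G at 20 (w=60) → South
  B at 21 (w=90) → South
  D at 23 (w=60) → South
  F at 29 (w=9) → South
  C at 30 (w=50) → South
North captures 41; South captures 269.

41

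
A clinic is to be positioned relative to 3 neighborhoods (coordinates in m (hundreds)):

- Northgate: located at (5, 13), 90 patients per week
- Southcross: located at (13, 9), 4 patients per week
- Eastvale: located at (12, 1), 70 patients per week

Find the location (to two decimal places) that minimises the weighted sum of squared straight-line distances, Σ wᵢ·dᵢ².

The minimiser of Σwᵢ‖p−pᵢ‖² is the weighted centroid p* = (Σwᵢpᵢ)/(Σwᵢ).
Σwᵢ = 164.
Σwᵢxᵢ = 90·5 + 4·13 + 70·12 = 1342.
Σwᵢyᵢ = 90·13 + 4·9 + 70·1 = 1276.
x* = 1342/164 = 8.18, y* = 1276/164 = 7.78.

(8.18, 7.78)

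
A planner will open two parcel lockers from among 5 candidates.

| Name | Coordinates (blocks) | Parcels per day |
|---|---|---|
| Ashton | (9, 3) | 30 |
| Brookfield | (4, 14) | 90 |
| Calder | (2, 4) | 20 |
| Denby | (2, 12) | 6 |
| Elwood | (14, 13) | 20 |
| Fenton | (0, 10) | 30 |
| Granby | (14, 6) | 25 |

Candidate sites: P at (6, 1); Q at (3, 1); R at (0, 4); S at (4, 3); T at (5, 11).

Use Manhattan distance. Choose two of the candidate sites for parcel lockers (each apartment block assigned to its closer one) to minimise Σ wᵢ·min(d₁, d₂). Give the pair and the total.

{S, T}, total 1319

Evaluate every pair (each demand assigned to the nearer of the two):
  {S, T}: total = 1319
  {P, T}: total = 1399
  {Q, T}: total = 1454
  {R, T}: total = 1474
  {R, S}: total = 2145
  {P, S}: total = 2321
  {Q, S}: total = 2321
  {P, R}: total = 2415
  {Q, R}: total = 2640
  {P, Q}: total = 2647
Best pair: {S, T} with total 1319.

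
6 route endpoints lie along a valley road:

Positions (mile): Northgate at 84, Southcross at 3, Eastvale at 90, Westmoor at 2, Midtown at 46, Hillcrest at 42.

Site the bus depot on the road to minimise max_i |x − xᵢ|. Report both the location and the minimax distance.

The 1-center on a line is the midpoint of the two extreme points: leftmost at 2, rightmost at 90.
Optimal location = (2 + 90)/2 = 46; maximum distance = (90 − 2)/2 = 44.

location 46, max distance 44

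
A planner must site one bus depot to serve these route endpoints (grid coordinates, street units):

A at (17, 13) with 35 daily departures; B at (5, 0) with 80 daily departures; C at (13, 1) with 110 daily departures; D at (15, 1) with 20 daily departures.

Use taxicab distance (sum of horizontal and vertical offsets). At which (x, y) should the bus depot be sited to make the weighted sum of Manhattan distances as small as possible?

Manhattan distance separates: Σwᵢ(|x−xᵢ|+|y−yᵢ|) = Σwᵢ|x−xᵢ| + Σwᵢ|y−yᵢ|, so x and y are optimised independently as 1-D weighted medians.
Total weight W = 245; half = 122.5.
x-coordinate, sorted with cumulative weight:
  x=5 (B, w=80) cum 80
  x=13 (C, w=110) cum 190  ← median
  x=15 (D, w=20) cum 210
  x=17 (A, w=35) cum 245
⇒ x* = 13
y-coordinate, sorted with cumulative weight:
  y=0 (B, w=80) cum 80
  y=1 (C, w=110) cum 190  ← median
  y=1 (D, w=20) cum 210
  y=13 (A, w=35) cum 245
⇒ y* = 1

(13, 1)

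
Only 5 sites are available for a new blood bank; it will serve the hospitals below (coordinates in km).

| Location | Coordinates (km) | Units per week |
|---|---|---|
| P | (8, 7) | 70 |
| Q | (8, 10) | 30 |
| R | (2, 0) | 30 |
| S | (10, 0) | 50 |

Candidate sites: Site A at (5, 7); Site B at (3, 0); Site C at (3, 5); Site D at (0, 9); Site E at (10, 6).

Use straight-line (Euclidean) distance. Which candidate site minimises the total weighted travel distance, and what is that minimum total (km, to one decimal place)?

Total weighted distance at each candidate:
  Site A (5, 7): total = 995.9
  Site B (3, 0): total = 1317.6
  Site C (3, 5): total = 1172.2
  Site D (0, 9): total = 1768.4
  Site E (10, 6): total = 890.7
Minimum is at Site E with total 890.7 km.

Site E, total 890.7 km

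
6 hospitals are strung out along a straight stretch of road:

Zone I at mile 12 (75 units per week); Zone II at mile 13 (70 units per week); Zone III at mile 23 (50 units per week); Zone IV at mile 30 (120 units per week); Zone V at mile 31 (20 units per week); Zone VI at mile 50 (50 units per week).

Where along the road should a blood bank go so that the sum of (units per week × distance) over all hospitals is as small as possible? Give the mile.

For a sum of weighted absolute distances on a line, the optimum is the weighted median (not the mean). Total weight W = 385; half-weight = 192.5.
Sort by position and accumulate weight:
  mile 12 (Zone I, w=75) → cum 75
  mile 13 (Zone II, w=70) → cum 145
  mile 23 (Zone III, w=50) → cum 195  ≥ 192.5 → median here
  mile 30 (Zone IV, w=120) → cum 315
  mile 31 (Zone V, w=20) → cum 335
  mile 50 (Zone VI, w=50) → cum 385
Optimal location: mile 23.

x = 23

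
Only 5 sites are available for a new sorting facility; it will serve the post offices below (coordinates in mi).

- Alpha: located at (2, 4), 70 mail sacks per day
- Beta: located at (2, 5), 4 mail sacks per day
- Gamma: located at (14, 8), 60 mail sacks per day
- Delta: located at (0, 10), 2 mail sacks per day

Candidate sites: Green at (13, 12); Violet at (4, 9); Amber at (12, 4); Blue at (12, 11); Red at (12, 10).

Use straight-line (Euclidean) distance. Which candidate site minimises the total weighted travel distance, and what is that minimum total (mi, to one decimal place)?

Total weighted distance at each candidate:
  Green (13, 12): total = 1277.9
  Violet (4, 9): total = 1006.1
  Amber (12, 4): total = 1035.4
  Blue (12, 11): total = 1141.5
  Red (12, 10): total = 1054.8
Minimum is at Violet with total 1006.1 mi.

Violet, total 1006.1 mi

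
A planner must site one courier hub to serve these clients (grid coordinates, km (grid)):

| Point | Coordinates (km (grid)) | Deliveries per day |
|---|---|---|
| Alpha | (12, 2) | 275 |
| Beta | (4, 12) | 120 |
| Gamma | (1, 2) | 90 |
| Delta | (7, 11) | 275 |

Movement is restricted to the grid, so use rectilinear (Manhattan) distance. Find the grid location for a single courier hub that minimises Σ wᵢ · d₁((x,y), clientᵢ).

Manhattan distance separates: Σwᵢ(|x−xᵢ|+|y−yᵢ|) = Σwᵢ|x−xᵢ| + Σwᵢ|y−yᵢ|, so x and y are optimised independently as 1-D weighted medians.
Total weight W = 760; half = 380.
x-coordinate, sorted with cumulative weight:
  x=1 (Gamma, w=90) cum 90
  x=4 (Beta, w=120) cum 210
  x=7 (Delta, w=275) cum 485  ← median
  x=12 (Alpha, w=275) cum 760
⇒ x* = 7
y-coordinate, sorted with cumulative weight:
  y=2 (Alpha, w=275) cum 275
  y=2 (Gamma, w=90) cum 365
  y=11 (Delta, w=275) cum 640  ← median
  y=12 (Beta, w=120) cum 760
⇒ y* = 11

(7, 11)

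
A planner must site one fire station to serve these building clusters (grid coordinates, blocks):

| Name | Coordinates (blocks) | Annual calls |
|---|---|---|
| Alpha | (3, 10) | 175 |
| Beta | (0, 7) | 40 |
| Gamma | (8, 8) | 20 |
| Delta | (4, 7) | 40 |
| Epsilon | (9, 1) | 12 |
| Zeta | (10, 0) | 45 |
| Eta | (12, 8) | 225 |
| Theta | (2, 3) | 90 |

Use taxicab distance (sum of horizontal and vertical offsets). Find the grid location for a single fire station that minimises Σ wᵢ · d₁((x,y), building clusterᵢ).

Manhattan distance separates: Σwᵢ(|x−xᵢ|+|y−yᵢ|) = Σwᵢ|x−xᵢ| + Σwᵢ|y−yᵢ|, so x and y are optimised independently as 1-D weighted medians.
Total weight W = 647; half = 323.5.
x-coordinate, sorted with cumulative weight:
  x=0 (Beta, w=40) cum 40
  x=2 (Theta, w=90) cum 130
  x=3 (Alpha, w=175) cum 305
  x=4 (Delta, w=40) cum 345  ← median
  x=8 (Gamma, w=20) cum 365
  x=9 (Epsilon, w=12) cum 377
  x=10 (Zeta, w=45) cum 422
  x=12 (Eta, w=225) cum 647
⇒ x* = 4
y-coordinate, sorted with cumulative weight:
  y=0 (Zeta, w=45) cum 45
  y=1 (Epsilon, w=12) cum 57
  y=3 (Theta, w=90) cum 147
  y=7 (Beta, w=40) cum 187
  y=7 (Delta, w=40) cum 227
  y=8 (Gamma, w=20) cum 247
  y=8 (Eta, w=225) cum 472  ← median
  y=10 (Alpha, w=175) cum 647
⇒ y* = 8

(4, 8)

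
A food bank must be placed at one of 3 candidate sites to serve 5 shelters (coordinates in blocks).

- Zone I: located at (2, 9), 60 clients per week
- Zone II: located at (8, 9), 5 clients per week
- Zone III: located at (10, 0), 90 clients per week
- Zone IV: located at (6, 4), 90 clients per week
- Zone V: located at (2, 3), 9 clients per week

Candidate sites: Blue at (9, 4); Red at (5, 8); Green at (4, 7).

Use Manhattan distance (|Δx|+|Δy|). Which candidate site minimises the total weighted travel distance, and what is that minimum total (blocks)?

Total weighted distance at each candidate:
  Blue (9, 4): total = 1542
  Red (5, 8): total = 1952
  Green (4, 7): total = 1944
Minimum is at Blue with total 1542 blocks.

Blue, total 1542 blocks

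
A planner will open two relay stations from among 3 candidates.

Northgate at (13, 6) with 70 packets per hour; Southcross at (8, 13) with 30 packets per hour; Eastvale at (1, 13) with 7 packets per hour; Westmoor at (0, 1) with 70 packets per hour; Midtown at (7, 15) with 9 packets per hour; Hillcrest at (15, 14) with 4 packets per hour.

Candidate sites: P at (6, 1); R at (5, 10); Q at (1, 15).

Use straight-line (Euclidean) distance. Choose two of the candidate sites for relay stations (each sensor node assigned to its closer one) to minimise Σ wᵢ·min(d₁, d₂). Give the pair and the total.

Evaluate every pair (each demand assigned to the nearer of the two):
  {P, R}: total = 1276.0
  {P, Q}: total = 1364.7
  {R, Q}: total = 1579.6
Best pair: {P, R} with total 1276.0.

{P, R}, total 1276.0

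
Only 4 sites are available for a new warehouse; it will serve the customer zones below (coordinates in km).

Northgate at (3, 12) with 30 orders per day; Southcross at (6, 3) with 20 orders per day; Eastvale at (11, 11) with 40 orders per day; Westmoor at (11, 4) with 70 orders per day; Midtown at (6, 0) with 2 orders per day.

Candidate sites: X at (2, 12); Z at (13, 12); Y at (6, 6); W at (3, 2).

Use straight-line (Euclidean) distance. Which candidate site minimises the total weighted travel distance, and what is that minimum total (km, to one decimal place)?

Y, total 933.1 km

Total weighted distance at each candidate:
  X (2, 12): total = 1457.4
  Z (13, 12): total = 1222.5
  Y (6, 6): total = 933.1
  W (3, 2): total = 1429.4
Minimum is at Y with total 933.1 km.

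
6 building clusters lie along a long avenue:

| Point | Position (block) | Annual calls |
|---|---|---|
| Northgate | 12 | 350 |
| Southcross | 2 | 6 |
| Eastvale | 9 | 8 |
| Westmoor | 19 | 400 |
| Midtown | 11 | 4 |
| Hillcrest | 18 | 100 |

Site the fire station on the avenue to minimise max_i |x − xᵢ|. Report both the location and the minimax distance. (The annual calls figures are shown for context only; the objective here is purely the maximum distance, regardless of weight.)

The 1-center on a line is the midpoint of the two extreme points: leftmost at 2, rightmost at 19.
Optimal location = (2 + 19)/2 = 10.5; maximum distance = (19 − 2)/2 = 8.5.

location 10.5, max distance 8.5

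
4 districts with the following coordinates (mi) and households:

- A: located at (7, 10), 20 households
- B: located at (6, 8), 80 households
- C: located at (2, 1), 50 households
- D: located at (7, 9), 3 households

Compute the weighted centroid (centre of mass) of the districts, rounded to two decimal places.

(4.84, 5.99)

The minimiser of Σwᵢ‖p−pᵢ‖² is the weighted centroid p* = (Σwᵢpᵢ)/(Σwᵢ).
Σwᵢ = 153.
Σwᵢxᵢ = 20·7 + 80·6 + 50·2 + 3·7 = 741.
Σwᵢyᵢ = 20·10 + 80·8 + 50·1 + 3·9 = 917.
x* = 741/153 = 4.84, y* = 917/153 = 5.99.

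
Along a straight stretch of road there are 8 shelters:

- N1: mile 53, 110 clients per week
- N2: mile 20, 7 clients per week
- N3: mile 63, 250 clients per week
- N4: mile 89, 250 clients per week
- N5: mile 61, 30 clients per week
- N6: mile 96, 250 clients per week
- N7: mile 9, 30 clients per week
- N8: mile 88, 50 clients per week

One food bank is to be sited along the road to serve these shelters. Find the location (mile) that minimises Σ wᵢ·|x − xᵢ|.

x = 89

For a sum of weighted absolute distances on a line, the optimum is the weighted median (not the mean). Total weight W = 977; half-weight = 488.5.
Sort by position and accumulate weight:
  mile 9 (N7, w=30) → cum 30
  mile 20 (N2, w=7) → cum 37
  mile 53 (N1, w=110) → cum 147
  mile 61 (N5, w=30) → cum 177
  mile 63 (N3, w=250) → cum 427
  mile 88 (N8, w=50) → cum 477
  mile 89 (N4, w=250) → cum 727  ≥ 488.5 → median here
  mile 96 (N6, w=250) → cum 977
Optimal location: mile 89.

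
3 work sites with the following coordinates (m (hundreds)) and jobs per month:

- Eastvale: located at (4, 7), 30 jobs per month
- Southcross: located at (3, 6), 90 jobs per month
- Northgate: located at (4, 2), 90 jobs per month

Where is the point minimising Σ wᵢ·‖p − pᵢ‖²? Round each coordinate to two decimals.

The minimiser of Σwᵢ‖p−pᵢ‖² is the weighted centroid p* = (Σwᵢpᵢ)/(Σwᵢ).
Σwᵢ = 210.
Σwᵢxᵢ = 30·4 + 90·3 + 90·4 = 750.
Σwᵢyᵢ = 30·7 + 90·6 + 90·2 = 930.
x* = 750/210 = 3.57, y* = 930/210 = 4.43.

(3.57, 4.43)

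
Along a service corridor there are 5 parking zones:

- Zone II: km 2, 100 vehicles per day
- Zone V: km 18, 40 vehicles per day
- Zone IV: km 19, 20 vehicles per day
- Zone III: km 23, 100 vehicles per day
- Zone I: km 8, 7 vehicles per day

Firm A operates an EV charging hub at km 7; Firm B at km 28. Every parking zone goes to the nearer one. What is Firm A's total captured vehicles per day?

The indifferent point is the midpoint (7+28)/2 = 17.5; parking zones left of it (closer to Firm A at 7) go to Firm A, those right go to Firm B.
  Zone II at 2 (w=100) → Firm A
  Zone I at 8 (w=7) → Firm A
  Zone V at 18 (w=40) → Firm B
  Zone IV at 19 (w=20) → Firm B
  Zone III at 23 (w=100) → Firm B
Firm A captures 107; Firm B captures 160.

107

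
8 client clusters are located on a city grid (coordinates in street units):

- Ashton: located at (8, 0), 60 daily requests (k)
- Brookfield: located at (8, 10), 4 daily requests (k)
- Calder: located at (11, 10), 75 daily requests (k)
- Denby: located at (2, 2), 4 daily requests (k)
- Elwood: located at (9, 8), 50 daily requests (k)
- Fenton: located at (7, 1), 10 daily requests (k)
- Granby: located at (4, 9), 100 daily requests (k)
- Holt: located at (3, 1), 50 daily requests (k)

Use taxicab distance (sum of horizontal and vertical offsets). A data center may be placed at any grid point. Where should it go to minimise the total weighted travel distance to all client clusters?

Manhattan distance separates: Σwᵢ(|x−xᵢ|+|y−yᵢ|) = Σwᵢ|x−xᵢ| + Σwᵢ|y−yᵢ|, so x and y are optimised independently as 1-D weighted medians.
Total weight W = 353; half = 176.5.
x-coordinate, sorted with cumulative weight:
  x=2 (Denby, w=4) cum 4
  x=3 (Holt, w=50) cum 54
  x=4 (Granby, w=100) cum 154
  x=7 (Fenton, w=10) cum 164
  x=8 (Ashton, w=60) cum 224  ← median
  x=8 (Brookfield, w=4) cum 228
  x=9 (Elwood, w=50) cum 278
  x=11 (Calder, w=75) cum 353
⇒ x* = 8
y-coordinate, sorted with cumulative weight:
  y=0 (Ashton, w=60) cum 60
  y=1 (Fenton, w=10) cum 70
  y=1 (Holt, w=50) cum 120
  y=2 (Denby, w=4) cum 124
  y=8 (Elwood, w=50) cum 174
  y=9 (Granby, w=100) cum 274  ← median
  y=10 (Brookfield, w=4) cum 278
  y=10 (Calder, w=75) cum 353
⇒ y* = 9

(8, 9)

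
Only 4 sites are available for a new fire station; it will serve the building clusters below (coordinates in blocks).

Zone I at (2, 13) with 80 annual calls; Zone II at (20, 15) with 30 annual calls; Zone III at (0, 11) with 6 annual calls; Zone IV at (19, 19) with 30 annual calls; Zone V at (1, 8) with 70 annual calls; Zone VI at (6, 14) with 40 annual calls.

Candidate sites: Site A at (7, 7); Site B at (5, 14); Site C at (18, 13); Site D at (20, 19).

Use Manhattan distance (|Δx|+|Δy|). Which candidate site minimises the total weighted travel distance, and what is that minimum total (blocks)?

Total weighted distance at each candidate:
  Site A (7, 7): total = 3106
  Site B (5, 14): total = 2158
  Site C (18, 13): total = 3790
  Site D (20, 19): total = 5098
Minimum is at Site B with total 2158 blocks.

Site B, total 2158 blocks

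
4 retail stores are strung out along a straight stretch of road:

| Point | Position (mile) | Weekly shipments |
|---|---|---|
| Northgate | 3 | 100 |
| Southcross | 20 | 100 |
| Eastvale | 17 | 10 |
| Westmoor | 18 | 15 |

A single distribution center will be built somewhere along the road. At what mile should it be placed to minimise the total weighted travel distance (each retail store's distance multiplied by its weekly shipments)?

For a sum of weighted absolute distances on a line, the optimum is the weighted median (not the mean). Total weight W = 225; half-weight = 112.5.
Sort by position and accumulate weight:
  mile 3 (Northgate, w=100) → cum 100
  mile 17 (Eastvale, w=10) → cum 110
  mile 18 (Westmoor, w=15) → cum 125  ≥ 112.5 → median here
  mile 20 (Southcross, w=100) → cum 225
Optimal location: mile 18.

x = 18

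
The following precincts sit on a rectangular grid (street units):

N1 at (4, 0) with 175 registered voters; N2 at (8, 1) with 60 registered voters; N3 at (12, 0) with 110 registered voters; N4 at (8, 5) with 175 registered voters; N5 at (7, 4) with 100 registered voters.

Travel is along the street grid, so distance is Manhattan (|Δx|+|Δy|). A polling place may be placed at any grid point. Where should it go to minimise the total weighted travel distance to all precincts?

Manhattan distance separates: Σwᵢ(|x−xᵢ|+|y−yᵢ|) = Σwᵢ|x−xᵢ| + Σwᵢ|y−yᵢ|, so x and y are optimised independently as 1-D weighted medians.
Total weight W = 620; half = 310.
x-coordinate, sorted with cumulative weight:
  x=4 (N1, w=175) cum 175
  x=7 (N5, w=100) cum 275
  x=8 (N2, w=60) cum 335  ← median
  x=8 (N4, w=175) cum 510
  x=12 (N3, w=110) cum 620
⇒ x* = 8
y-coordinate, sorted with cumulative weight:
  y=0 (N1, w=175) cum 175
  y=0 (N3, w=110) cum 285
  y=1 (N2, w=60) cum 345  ← median
  y=4 (N5, w=100) cum 445
  y=5 (N4, w=175) cum 620
⇒ y* = 1

(8, 1)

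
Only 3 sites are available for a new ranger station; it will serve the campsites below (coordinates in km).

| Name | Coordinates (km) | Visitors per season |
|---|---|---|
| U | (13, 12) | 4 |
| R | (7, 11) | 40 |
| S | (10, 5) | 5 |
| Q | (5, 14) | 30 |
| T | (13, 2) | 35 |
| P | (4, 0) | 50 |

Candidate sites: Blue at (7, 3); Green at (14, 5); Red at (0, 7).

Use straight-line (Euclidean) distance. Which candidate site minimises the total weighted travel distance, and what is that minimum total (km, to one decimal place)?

Blue, total 1141.7 km

Total weighted distance at each candidate:
  Blue (7, 3): total = 1141.7
  Green (14, 5): total = 1468.6
  Red (0, 7): total = 1577.9
Minimum is at Blue with total 1141.7 km.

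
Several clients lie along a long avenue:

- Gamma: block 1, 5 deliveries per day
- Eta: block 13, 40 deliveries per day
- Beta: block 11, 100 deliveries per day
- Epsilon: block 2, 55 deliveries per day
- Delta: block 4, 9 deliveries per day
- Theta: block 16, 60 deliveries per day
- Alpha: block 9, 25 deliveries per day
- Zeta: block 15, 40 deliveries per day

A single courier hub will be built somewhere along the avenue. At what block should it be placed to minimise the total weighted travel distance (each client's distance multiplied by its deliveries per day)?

x = 11

For a sum of weighted absolute distances on a line, the optimum is the weighted median (not the mean). Total weight W = 334; half-weight = 167.
Sort by position and accumulate weight:
  block 1 (Gamma, w=5) → cum 5
  block 2 (Epsilon, w=55) → cum 60
  block 4 (Delta, w=9) → cum 69
  block 9 (Alpha, w=25) → cum 94
  block 11 (Beta, w=100) → cum 194  ≥ 167 → median here
  block 13 (Eta, w=40) → cum 234
  block 15 (Zeta, w=40) → cum 274
  block 16 (Theta, w=60) → cum 334
Optimal location: block 11.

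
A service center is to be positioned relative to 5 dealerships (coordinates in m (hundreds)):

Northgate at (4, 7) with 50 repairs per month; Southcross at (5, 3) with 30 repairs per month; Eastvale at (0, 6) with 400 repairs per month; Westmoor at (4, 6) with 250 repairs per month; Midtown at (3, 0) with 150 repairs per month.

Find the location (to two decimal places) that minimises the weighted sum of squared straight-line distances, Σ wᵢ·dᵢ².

(2.05, 4.93)

The minimiser of Σwᵢ‖p−pᵢ‖² is the weighted centroid p* = (Σwᵢpᵢ)/(Σwᵢ).
Σwᵢ = 880.
Σwᵢxᵢ = 50·4 + 30·5 + 400·0 + 250·4 + 150·3 = 1800.
Σwᵢyᵢ = 50·7 + 30·3 + 400·6 + 250·6 + 150·0 = 4340.
x* = 1800/880 = 2.05, y* = 4340/880 = 4.93.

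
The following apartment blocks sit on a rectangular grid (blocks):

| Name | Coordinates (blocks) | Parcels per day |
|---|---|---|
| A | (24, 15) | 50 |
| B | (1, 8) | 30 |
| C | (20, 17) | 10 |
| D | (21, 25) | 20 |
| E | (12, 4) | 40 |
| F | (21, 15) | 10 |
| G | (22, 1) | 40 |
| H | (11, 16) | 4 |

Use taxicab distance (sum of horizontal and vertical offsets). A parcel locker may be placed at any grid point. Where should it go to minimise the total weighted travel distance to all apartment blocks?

(21, 8)

Manhattan distance separates: Σwᵢ(|x−xᵢ|+|y−yᵢ|) = Σwᵢ|x−xᵢ| + Σwᵢ|y−yᵢ|, so x and y are optimised independently as 1-D weighted medians.
Total weight W = 204; half = 102.
x-coordinate, sorted with cumulative weight:
  x=1 (B, w=30) cum 30
  x=11 (H, w=4) cum 34
  x=12 (E, w=40) cum 74
  x=20 (C, w=10) cum 84
  x=21 (D, w=20) cum 104  ← median
  x=21 (F, w=10) cum 114
  x=22 (G, w=40) cum 154
  x=24 (A, w=50) cum 204
⇒ x* = 21
y-coordinate, sorted with cumulative weight:
  y=1 (G, w=40) cum 40
  y=4 (E, w=40) cum 80
  y=8 (B, w=30) cum 110  ← median
  y=15 (A, w=50) cum 160
  y=15 (F, w=10) cum 170
  y=16 (H, w=4) cum 174
  y=17 (C, w=10) cum 184
  y=25 (D, w=20) cum 204
⇒ y* = 8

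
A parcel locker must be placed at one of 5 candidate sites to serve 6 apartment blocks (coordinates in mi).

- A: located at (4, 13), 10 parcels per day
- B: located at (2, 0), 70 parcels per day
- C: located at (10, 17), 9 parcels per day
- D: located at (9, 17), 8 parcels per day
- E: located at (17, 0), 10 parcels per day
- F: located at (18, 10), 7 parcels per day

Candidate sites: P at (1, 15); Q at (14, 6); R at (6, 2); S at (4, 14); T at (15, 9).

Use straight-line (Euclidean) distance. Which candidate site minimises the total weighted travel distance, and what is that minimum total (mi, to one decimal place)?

Total weighted distance at each candidate:
  P (1, 15): total = 1580.7
  Q (14, 6): total = 1369.9
  R (6, 2): total = 899.7
  S (4, 14): total = 1399.9
  T (15, 9): total = 1503.1
Minimum is at R with total 899.7 mi.

R, total 899.7 mi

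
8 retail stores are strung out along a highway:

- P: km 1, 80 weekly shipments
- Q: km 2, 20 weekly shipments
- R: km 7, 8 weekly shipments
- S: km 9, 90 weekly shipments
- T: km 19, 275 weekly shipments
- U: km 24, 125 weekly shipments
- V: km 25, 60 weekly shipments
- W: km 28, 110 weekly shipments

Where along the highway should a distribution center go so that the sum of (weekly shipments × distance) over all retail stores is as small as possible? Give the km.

For a sum of weighted absolute distances on a line, the optimum is the weighted median (not the mean). Total weight W = 768; half-weight = 384.
Sort by position and accumulate weight:
  km 1 (P, w=80) → cum 80
  km 2 (Q, w=20) → cum 100
  km 7 (R, w=8) → cum 108
  km 9 (S, w=90) → cum 198
  km 19 (T, w=275) → cum 473  ≥ 384 → median here
  km 24 (U, w=125) → cum 598
  km 25 (V, w=60) → cum 658
  km 28 (W, w=110) → cum 768
Optimal location: km 19.

x = 19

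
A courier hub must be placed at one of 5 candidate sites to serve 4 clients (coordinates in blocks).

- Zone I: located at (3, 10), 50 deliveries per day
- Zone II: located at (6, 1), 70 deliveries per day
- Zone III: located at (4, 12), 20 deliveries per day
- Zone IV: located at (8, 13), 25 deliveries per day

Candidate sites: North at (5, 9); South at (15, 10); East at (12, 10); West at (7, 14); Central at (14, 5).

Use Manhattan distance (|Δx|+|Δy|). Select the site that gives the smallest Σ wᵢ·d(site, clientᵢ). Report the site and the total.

Total weighted distance at each candidate:
  North (5, 9): total = 1035
  South (15, 10): total = 2370
  East (12, 10): total = 1875
  West (7, 14): total = 1530
  Central (14, 5): total = 2330
Minimum is at North with total 1035 blocks.

North, total 1035 blocks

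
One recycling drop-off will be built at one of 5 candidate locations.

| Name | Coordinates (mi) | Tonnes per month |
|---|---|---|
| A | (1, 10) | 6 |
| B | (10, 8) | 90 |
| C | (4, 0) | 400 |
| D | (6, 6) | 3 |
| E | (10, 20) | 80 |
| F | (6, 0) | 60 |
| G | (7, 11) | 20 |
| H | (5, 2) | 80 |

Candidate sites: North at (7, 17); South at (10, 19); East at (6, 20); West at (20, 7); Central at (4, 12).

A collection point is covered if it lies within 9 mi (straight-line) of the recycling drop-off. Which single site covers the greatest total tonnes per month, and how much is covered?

Coverage radius r = 9 mi; a point is covered iff (Δx)²+(Δy)² ≤ 9² = 81.
  North (7, 17): covers {E, G} → 100
  South (10, 19): covers {E, G} → 100
  East (6, 20): covers {E} → 80
  West (20, 7): covers {none} → 0
  Central (4, 12): covers {A, B, D, G} → 119
Maximum coverage at Central: 119 tonnes per month.

Central, covering 119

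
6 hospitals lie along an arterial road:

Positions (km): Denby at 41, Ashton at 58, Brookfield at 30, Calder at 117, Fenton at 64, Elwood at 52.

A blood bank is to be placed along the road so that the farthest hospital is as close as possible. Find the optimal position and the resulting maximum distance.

location 73.5, max distance 43.5

The 1-center on a line is the midpoint of the two extreme points: leftmost at 30, rightmost at 117.
Optimal location = (30 + 117)/2 = 73.5; maximum distance = (117 − 30)/2 = 43.5.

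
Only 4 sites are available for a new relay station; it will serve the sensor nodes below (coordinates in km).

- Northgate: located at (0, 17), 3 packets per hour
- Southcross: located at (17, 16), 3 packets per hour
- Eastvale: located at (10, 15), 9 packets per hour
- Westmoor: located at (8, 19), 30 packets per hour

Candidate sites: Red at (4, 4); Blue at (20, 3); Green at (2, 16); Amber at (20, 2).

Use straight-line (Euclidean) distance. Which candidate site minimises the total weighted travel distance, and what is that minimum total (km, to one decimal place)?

Total weighted distance at each candidate:
  Red (4, 4): total = 672.4
  Blue (20, 3): total = 853.8
  Green (2, 16): total = 325.5
  Amber (20, 2): total = 889.8
Minimum is at Green with total 325.5 km.

Green, total 325.5 km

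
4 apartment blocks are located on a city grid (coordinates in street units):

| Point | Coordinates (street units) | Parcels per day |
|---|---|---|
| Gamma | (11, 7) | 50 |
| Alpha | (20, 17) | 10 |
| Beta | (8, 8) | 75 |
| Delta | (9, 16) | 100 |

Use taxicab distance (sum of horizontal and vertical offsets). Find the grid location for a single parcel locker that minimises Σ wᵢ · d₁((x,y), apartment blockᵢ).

(9, 8)

Manhattan distance separates: Σwᵢ(|x−xᵢ|+|y−yᵢ|) = Σwᵢ|x−xᵢ| + Σwᵢ|y−yᵢ|, so x and y are optimised independently as 1-D weighted medians.
Total weight W = 235; half = 117.5.
x-coordinate, sorted with cumulative weight:
  x=8 (Beta, w=75) cum 75
  x=9 (Delta, w=100) cum 175  ← median
  x=11 (Gamma, w=50) cum 225
  x=20 (Alpha, w=10) cum 235
⇒ x* = 9
y-coordinate, sorted with cumulative weight:
  y=7 (Gamma, w=50) cum 50
  y=8 (Beta, w=75) cum 125  ← median
  y=16 (Delta, w=100) cum 225
  y=17 (Alpha, w=10) cum 235
⇒ y* = 8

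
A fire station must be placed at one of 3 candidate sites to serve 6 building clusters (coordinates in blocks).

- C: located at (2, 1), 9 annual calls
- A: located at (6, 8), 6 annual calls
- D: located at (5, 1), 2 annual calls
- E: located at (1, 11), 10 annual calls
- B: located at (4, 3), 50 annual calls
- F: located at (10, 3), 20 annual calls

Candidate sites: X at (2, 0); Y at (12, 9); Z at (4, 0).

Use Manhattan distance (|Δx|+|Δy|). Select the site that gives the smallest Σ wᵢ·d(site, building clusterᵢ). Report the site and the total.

Total weighted distance at each candidate:
  X (2, 0): total = 679
  Y (12, 9): total = 1224
  Z (4, 0): total = 561
Minimum is at Z with total 561 blocks.

Z, total 561 blocks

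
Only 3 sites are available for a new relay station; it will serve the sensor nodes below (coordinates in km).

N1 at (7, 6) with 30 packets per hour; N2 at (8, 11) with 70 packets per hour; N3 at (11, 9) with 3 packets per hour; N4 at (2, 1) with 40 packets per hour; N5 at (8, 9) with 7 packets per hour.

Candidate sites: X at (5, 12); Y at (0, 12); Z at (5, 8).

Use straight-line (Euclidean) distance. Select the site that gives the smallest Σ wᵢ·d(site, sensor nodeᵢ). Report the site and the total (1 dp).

Z, total 726.9 km

Total weighted distance at each candidate:
  X (5, 12): total = 917.0
  Y (0, 12): total = 1382.2
  Z (5, 8): total = 726.9
Minimum is at Z with total 726.9 km.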